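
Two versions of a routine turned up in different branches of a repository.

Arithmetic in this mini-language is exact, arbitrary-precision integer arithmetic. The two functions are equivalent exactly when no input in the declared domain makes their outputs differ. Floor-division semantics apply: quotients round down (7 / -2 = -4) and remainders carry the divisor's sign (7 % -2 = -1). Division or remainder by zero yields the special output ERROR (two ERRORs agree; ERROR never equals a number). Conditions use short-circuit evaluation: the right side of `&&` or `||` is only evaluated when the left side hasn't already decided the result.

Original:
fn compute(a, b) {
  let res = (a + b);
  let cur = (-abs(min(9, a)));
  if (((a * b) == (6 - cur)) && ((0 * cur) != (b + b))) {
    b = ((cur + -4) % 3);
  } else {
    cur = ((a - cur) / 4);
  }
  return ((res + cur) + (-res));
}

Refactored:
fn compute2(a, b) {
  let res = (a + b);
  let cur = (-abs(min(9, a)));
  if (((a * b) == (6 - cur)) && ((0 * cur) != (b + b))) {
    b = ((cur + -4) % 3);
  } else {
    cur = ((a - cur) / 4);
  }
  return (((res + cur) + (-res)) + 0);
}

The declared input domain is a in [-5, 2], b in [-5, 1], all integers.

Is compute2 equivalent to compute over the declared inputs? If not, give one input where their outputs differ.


Comparing the listings, the differences include: arithmetic usage differs; constant usage differs.
Tracing a=1, b=-5: compute: res=-4, then cur=-1, then (((a * b) == (6 - cur)) && ((0 * cur) != (b + b))) is false, then cur=0, then returns 0 | compute2: res=-4, then cur=-1, then (((a * b) == (6 - cur)) && ((0 * cur) != (b + b))) is false, then cur=0, then returns 0 — matching result 0.
Every one of the 56 inputs gives matching results.
verdict: equivalent


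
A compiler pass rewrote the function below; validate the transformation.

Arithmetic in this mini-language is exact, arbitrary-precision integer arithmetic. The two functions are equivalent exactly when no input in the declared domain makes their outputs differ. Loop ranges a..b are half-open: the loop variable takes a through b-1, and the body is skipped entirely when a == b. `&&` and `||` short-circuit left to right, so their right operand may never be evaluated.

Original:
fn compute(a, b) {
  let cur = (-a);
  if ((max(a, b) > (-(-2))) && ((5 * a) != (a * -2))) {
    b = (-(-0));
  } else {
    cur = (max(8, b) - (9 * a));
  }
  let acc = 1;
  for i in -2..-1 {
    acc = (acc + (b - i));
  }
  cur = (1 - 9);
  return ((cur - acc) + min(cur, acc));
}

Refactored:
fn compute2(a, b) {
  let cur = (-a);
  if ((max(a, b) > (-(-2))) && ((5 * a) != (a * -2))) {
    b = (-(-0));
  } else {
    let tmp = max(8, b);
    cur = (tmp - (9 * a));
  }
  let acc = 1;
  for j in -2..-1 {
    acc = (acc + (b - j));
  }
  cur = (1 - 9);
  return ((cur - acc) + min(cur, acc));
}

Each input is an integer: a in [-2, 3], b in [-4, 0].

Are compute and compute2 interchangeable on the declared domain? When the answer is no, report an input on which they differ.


Behavior is preserved: although statement counts differ, local variable names differ, the outputs never diverge.
As a probe, take a=2, b=-3: compute runs cur=-2, then ((max(a, b) > (-(-2))) && ((5 * a) != (a * -2))) is false, then cur=-10, then acc=1, then (i=-2), then acc=0, then cur=-8, then returns -16; compute2 runs cur=-2, then ((max(a, b) > (-(-2))) && ((5 * a) != (a * -2))) is false, then tmp=8, then cur=-10, then acc=1, then (j=-2), then acc=0, then cur=-8, then returns -16; both end at -16.
Checked all 30 inputs in the declared domain: the outputs agree on every one.
verdict: equivalent


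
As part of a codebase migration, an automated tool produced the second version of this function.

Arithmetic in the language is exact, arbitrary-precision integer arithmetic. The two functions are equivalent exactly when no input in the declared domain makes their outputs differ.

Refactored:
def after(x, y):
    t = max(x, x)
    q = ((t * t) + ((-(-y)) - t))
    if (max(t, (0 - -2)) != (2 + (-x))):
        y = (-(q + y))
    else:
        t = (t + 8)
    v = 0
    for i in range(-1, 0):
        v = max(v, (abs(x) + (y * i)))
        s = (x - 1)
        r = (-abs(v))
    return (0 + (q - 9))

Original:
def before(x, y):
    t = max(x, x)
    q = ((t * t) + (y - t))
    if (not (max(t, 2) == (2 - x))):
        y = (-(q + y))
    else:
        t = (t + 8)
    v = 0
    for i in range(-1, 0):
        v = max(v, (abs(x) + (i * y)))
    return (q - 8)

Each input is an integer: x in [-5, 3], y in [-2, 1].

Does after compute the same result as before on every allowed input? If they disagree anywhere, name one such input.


Consider the input x=-5, y=-2.
before: t=-5, then q=28, then (not (max(t, 2) == (2 - x))) is true, then y=-26, then v=0, then (i=-1), then v=31, then returns 20
after: t=-5, then q=28, then (max(t, (0 - -2)) != (2 + (-x))) is true, then y=-26, then v=0, then (i=-1), then v=31, then s=-6, then r=-31, then returns 19
20 against 19: the behavior changed.
verdict: not equivalent; witness: x=-5, y=-2


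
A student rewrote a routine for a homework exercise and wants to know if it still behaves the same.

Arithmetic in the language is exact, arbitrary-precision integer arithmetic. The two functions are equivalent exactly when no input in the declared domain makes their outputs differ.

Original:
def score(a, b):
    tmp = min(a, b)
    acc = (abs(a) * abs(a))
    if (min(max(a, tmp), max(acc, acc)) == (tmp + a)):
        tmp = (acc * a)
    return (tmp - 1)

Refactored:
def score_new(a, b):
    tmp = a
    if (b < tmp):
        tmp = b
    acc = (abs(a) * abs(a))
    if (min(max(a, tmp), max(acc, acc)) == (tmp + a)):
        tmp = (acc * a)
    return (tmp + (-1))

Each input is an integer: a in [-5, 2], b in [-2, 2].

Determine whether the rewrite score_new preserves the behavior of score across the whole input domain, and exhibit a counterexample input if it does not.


Side by side, the visible changes include: arithmetic usage differs, statement counts differ, min/max/abs usage differs, comparison usage differs, branching structure differs.
Tracing a=-4, b=2: score: tmp=-4, then acc=16, then (min(max(a, tmp), max(acc, acc)) == (tmp + a)) is false, then returns -5 | score_new: tmp=-4, then (b < tmp) is false, then acc=16, then (min(max(a, tmp), max(acc, acc)) == (tmp + a)) is false, then returns -5 — matching result -5.
An exhaustive pass over the 40 declared inputs shows identical outputs.
verdict: equivalent


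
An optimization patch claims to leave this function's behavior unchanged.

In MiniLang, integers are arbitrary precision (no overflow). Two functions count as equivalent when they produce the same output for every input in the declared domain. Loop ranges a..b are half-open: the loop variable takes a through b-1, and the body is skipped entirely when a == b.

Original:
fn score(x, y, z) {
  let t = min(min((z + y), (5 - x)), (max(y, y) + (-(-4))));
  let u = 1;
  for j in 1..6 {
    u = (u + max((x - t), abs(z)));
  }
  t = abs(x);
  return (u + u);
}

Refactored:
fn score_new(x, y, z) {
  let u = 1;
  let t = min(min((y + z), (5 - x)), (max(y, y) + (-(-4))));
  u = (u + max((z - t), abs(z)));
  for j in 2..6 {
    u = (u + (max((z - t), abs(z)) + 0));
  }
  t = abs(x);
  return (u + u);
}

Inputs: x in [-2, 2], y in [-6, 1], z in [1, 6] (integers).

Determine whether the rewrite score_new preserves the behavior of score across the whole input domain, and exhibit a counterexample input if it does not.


Take x=-2, y=-6, z=1.
score: t := -5 | u := 1 | iter j=1: | u := 4 | iter j=2: | u := 7 | iter j=3: | u := 10 | iter j=4: | u := 13 | iter j=5: | u := 16 | t := 2 | result 32
score_new: u := 1 | t := -5 | u := 7 | iter j=2: | u := 13 | iter j=3: | u := 19 | iter j=4: | u := 25 | iter j=5: | u := 31 | t := 2 | result 62
32 vs 62 — the two versions disagree here.
verdict: not equivalent; witness: x=-2, y=-6, z=1


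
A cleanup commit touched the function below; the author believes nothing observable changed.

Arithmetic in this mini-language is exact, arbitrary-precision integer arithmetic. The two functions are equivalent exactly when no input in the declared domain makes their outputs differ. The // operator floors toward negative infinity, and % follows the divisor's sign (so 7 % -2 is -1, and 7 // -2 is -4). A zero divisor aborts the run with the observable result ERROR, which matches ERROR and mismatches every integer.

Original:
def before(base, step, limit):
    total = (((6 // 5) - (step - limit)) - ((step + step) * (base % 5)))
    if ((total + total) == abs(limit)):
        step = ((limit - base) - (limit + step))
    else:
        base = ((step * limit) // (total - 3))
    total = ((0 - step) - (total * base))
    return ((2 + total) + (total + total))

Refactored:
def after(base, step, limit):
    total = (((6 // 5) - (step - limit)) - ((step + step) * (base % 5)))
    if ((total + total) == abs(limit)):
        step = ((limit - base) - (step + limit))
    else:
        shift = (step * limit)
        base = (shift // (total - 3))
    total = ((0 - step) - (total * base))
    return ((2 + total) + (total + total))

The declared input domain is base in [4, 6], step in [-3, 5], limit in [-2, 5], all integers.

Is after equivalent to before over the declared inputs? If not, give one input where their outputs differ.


The two are interchangeable: local variable names differ, plus statement counts differ, and every declared input agrees.
Spot check at base=5, step=-1, limit=4 — before: total := 6 | ((total + total) == abs(limit)): false | base := -2 | total := 13 | result 41. after: total := 6 | ((total + total) == abs(limit)): false | shift := -4 | base := -2 | total := 13 | result 41. Both give 41.
An exhaustive pass over the 216 declared inputs shows identical outputs.
verdict: equivalent


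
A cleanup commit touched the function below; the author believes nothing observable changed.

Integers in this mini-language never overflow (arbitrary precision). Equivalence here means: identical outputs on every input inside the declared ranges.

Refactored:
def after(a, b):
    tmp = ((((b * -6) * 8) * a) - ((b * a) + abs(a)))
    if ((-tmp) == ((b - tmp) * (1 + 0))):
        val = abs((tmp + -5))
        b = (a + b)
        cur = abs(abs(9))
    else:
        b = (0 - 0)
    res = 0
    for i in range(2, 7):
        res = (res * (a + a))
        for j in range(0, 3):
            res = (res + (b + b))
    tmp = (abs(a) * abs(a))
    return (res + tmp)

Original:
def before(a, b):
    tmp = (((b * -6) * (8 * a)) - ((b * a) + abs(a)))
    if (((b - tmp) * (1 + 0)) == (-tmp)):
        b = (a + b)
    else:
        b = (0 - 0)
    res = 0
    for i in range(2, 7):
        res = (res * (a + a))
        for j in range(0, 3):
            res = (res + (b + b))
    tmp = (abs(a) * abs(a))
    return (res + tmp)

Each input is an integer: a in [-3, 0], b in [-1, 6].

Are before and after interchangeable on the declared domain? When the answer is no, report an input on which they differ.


The two versions differ — the changes include statement counts differ, plus local variable names differ, plus constant usage differs, plus arithmetic usage differs, plus min/max/abs usage differs.
One worked example (a=-1, b=3) — before: tmp = 146; (((b - tmp) * (1 + 0)) == (-tmp)) -> false; b = 0; res = 0; [i=2]; res = 0; [j=0]; res = 0; [j=1]; res = 0; [j=2]; res = 0; [i=3]; res = 0; [j=0]; res = 0; [j=1]; res = 0; [j=2]; res = 0; [i=4]; res = 0; [j=0]; res = 0; [j=1]; res = 0; [j=2]; res = 0; [i=5]; res = 0; [j=0]; res = 0; [j=1]; res = 0; [j=2]; res = 0; [i=6]; res = 0; [j=0]; res = 0; [j=1]; res = 0; [j=2]; res = 0; tmp = 1; return 1; after: tmp = 146; ((-tmp) == ((b - tmp) * (1 + 0))) -> false; b = 0; res = 0; [i=2]; res = 0; [j=0]; res = 0; [j=1]; res = 0; [j=2]; res = 0; [i=3]; res = 0; [j=0]; res = 0; [j=1]; res = 0; [j=2]; res = 0; [i=4]; res = 0; [j=0]; res = 0; [j=1]; res = 0; [j=2]; res = 0; [i=5]; res = 0; [j=0]; res = 0; [j=1]; res = 0; [j=2]; res = 0; [i=6]; res = 0; [j=0]; res = 0; [j=1]; res = 0; [j=2]; res = 0; tmp = 1; return 1; agreement on 1.
Checked all 32 inputs in the declared domain: the outputs agree on every one.
verdict: equivalent


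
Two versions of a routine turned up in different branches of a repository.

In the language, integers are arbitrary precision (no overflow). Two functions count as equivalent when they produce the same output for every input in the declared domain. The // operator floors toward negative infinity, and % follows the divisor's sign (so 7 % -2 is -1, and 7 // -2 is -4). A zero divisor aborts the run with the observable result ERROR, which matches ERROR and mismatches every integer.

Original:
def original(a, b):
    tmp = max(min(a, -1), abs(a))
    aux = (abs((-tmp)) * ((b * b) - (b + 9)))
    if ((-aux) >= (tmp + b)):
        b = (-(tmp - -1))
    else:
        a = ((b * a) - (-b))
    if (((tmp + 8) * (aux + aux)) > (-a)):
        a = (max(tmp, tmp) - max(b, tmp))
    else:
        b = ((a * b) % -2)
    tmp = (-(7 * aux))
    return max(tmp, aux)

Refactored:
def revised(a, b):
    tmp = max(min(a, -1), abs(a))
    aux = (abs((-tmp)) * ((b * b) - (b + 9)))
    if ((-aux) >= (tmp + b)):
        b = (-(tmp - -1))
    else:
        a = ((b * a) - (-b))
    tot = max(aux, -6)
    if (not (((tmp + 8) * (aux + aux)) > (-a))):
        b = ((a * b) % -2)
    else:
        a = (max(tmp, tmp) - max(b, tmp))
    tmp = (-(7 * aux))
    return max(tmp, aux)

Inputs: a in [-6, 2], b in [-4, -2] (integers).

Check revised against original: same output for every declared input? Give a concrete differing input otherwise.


Behavior is preserved: although statement counts differ, and constant usage differs, and local variable names differ, and boolean connective usage differs, and min/max/abs usage differs, the outputs never diverge.
Spot check at a=0, b=-2 — original: tmp = 0; aux = 0; ((-aux) >= (tmp + b)) -> true; b = -1; (((tmp + 8) * (aux + aux)) > (-a)) -> false; b = 0; tmp = 0; return 0. revised: tmp = 0; aux = 0; ((-aux) >= (tmp + b)) -> true; b = -1; tot = 0; (not (((tmp + 8) * (aux + aux)) > (-a))) -> true; b = 0; tmp = 0; return 0. Both give 0.
Checked all 27 inputs in the declared domain: the outputs agree on every one.
verdict: equivalent


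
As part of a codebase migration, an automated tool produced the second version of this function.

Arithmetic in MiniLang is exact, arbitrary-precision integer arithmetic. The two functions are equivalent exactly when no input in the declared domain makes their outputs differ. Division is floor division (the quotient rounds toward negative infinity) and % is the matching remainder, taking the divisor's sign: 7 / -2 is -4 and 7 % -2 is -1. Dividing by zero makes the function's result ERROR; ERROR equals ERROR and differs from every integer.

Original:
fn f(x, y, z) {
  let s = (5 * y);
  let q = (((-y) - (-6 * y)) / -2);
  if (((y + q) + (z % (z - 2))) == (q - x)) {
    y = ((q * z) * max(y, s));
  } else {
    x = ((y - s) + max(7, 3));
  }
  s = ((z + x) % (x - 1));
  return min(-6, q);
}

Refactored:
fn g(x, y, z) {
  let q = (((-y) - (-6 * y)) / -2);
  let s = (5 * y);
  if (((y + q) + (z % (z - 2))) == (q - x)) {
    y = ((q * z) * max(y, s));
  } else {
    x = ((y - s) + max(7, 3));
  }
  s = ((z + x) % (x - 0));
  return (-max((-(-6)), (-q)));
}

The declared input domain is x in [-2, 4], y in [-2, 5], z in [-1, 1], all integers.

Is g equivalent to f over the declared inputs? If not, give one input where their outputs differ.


Consider the input x=0, y=0, z=0.
f: s = 0; q = 0; (((y + q) + (z % (z - 2))) == (q - x)) -> true; y = 0; s = 0; return -6
g: q = 0; s = 0; (((y + q) + (z % (z - 2))) == (q - x)) -> true; y = 0; division by zero -> ERROR
-6 != ERROR, so the rewrite changes behavior.
verdict: not equivalent; witness: x=0, y=0, z=0


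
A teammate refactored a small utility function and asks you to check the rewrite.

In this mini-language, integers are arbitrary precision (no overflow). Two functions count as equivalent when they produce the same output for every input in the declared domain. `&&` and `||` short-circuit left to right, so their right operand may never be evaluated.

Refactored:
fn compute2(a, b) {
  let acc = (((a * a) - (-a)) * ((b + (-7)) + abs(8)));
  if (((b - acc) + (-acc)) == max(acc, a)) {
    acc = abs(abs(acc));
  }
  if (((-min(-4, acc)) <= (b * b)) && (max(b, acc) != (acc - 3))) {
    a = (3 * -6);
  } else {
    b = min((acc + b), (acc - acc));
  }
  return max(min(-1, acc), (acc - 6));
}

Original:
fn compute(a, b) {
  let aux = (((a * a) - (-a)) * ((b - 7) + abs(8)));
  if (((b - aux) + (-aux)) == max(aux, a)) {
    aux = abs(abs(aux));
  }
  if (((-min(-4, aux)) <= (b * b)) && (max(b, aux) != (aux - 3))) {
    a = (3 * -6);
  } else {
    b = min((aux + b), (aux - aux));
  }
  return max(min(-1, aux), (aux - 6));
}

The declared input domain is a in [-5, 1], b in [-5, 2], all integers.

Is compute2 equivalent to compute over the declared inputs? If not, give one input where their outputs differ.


Side by side, the visible changes include: arithmetic usage differs; also local variable names differ.
Spot check at a=-4, b=-4 — compute: aux=-36, then (((b - aux) + (-aux)) == max(aux, a)) is false, then (((-min(-4, aux)) <= (b * b)) && (max(b, aux) != (aux - 3))) is false, then b=-40, then returns -36. compute2: acc=-36, then (((b - acc) + (-acc)) == max(acc, a)) is false, then (((-min(-4, acc)) <= (b * b)) && (max(b, acc) != (acc - 3))) is false, then b=-40, then returns -36. Both give -36.
An exhaustive pass over the 56 declared inputs shows identical outputs.
verdict: equivalent


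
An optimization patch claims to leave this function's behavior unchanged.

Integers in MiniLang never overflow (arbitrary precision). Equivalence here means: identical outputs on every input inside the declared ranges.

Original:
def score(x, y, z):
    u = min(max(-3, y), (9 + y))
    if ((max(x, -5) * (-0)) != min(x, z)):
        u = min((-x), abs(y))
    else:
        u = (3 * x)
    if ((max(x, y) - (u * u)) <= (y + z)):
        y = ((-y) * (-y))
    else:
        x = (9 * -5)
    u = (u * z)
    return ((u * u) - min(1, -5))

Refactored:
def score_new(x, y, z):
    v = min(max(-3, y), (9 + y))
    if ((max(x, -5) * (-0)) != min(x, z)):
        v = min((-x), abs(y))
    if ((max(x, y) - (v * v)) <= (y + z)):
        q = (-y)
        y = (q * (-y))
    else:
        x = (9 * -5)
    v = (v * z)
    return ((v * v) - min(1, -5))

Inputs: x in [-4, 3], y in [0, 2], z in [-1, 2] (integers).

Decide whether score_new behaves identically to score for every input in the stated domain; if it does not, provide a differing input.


There is a counterexample at x=0, y=1, z=1: 5 on one side, 6 on the other.
score: u=1, then ((max(x, -5) * (-0)) != min(x, z)) is false, then u=0, then ((max(x, y) - (u * u)) <= (y + z)) is true, then y=1, then u=0, then returns 5
score_new: v=1, then ((max(x, -5) * (-0)) != min(x, z)) is false, then ((max(x, y) - (v * v)) <= (y + z)) is true, then q=-1, then y=1, then v=1, then returns 6
verdict: not equivalent; witness: x=0, y=1, z=1


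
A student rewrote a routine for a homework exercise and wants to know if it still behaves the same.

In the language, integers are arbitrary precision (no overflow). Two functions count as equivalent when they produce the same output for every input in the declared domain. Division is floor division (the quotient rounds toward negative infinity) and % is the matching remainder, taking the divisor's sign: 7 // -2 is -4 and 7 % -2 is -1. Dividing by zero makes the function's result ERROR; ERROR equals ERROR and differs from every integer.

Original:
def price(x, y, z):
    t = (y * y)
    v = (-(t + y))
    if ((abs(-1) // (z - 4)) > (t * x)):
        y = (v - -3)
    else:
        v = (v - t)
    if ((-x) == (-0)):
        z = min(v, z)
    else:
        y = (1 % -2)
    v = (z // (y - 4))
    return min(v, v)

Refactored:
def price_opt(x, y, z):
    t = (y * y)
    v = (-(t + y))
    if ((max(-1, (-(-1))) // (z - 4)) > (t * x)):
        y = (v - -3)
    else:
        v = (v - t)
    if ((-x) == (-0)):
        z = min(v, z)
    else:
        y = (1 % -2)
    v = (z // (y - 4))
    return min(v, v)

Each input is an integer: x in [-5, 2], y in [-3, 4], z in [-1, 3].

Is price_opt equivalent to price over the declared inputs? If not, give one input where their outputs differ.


The two are interchangeable: min/max/abs usage differs, plus constant usage differs, and every declared input agrees.
As a probe, take x=-2, y=-2, z=2: price runs t = 4; v = -2; ((abs(-1) // (z - 4)) > (t * x)) -> true; y = 1; ((-x) == (-0)) -> false; y = -1; v = -1; return -1; price_opt runs t = 4; v = -2; ((max(-1, (-(-1))) // (z - 4)) > (t * x)) -> true; y = 1; ((-x) == (-0)) -> false; y = -1; v = -1; return -1; both end at -1.
An exhaustive pass over the 320 declared inputs shows identical outputs.
verdict: equivalent


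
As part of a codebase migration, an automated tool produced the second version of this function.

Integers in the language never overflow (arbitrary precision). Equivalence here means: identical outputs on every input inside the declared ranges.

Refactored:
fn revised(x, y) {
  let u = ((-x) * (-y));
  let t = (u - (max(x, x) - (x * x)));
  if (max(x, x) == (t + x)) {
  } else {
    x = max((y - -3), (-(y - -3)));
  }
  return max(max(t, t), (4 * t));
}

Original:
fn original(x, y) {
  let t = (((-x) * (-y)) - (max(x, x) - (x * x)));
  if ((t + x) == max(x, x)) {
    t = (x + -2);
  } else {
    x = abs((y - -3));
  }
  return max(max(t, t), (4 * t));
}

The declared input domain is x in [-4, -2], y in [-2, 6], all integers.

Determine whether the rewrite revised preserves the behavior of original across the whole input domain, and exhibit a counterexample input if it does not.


The rewrite breaks on x=-4, y=5, where the results are -6 and 0.
original: t := 0 | ((t + x) == max(x, x)): true | t := -6 | result -6
revised: u := -20 | t := 0 | (max(x, x) == (t + x)): true | result 0
verdict: not equivalent; witness: x=-4, y=5


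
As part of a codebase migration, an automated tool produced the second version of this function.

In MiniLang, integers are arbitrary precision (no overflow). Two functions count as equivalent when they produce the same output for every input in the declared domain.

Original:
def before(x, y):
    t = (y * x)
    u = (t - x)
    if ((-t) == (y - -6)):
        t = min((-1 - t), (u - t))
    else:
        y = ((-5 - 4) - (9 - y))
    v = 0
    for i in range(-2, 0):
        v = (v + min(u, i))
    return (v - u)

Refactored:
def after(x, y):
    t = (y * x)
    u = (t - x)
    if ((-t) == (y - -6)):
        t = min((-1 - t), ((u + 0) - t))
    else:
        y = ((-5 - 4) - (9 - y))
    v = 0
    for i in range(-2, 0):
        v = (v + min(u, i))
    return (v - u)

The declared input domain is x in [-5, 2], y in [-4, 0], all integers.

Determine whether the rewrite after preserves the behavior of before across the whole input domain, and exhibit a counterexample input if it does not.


Behavior is preserved: although arithmetic usage differs, constant usage differs, the outputs never diverge.
As a probe, take x=-2, y=-4: before runs t = 8; u = 10; ((-t) == (y - -6)) -> false; y = -22; v = 0; [i=-2]; v = -2; [i=-1]; v = -3; return -13; after runs t = 8; u = 10; ((-t) == (y - -6)) -> false; y = -22; v = 0; [i=-2]; v = -2; [i=-1]; v = -3; return -13; both end at -13.
An exhaustive pass over the 40 declared inputs shows identical outputs.
verdict: equivalent


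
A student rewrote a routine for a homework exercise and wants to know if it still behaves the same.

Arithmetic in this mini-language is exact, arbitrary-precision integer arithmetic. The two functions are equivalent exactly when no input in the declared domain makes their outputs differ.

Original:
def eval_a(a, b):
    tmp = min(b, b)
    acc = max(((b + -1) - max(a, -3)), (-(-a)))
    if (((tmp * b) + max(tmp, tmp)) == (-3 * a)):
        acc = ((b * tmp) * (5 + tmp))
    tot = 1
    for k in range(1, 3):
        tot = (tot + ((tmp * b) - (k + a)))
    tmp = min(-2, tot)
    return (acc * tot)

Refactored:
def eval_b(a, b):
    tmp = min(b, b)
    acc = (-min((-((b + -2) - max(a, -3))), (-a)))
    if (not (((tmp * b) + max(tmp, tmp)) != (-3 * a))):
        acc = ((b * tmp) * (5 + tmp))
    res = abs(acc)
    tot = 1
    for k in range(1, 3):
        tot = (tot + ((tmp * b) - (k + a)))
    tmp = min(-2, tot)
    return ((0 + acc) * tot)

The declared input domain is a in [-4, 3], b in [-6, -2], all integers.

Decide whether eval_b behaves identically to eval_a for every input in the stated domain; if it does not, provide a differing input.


The rewrite breaks on a=-4, b=-5, where the results are -168 and -224.
eval_a: tmp := -5 | acc := -3 | (((tmp * b) + max(tmp, tmp)) == (-3 * a)): false | tot := 1 | iter k=1: | tot := 29 | iter k=2: | tot := 56 | tmp := -2 | result -168
eval_b: tmp := -5 | acc := -4 | (not (((tmp * b) + max(tmp, tmp)) != (-3 * a))): false | res := 4 | tot := 1 | iter k=1: | tot := 29 | iter k=2: | tot := 56 | tmp := -2 | result -224
verdict: not equivalent; witness: a=-4, b=-5


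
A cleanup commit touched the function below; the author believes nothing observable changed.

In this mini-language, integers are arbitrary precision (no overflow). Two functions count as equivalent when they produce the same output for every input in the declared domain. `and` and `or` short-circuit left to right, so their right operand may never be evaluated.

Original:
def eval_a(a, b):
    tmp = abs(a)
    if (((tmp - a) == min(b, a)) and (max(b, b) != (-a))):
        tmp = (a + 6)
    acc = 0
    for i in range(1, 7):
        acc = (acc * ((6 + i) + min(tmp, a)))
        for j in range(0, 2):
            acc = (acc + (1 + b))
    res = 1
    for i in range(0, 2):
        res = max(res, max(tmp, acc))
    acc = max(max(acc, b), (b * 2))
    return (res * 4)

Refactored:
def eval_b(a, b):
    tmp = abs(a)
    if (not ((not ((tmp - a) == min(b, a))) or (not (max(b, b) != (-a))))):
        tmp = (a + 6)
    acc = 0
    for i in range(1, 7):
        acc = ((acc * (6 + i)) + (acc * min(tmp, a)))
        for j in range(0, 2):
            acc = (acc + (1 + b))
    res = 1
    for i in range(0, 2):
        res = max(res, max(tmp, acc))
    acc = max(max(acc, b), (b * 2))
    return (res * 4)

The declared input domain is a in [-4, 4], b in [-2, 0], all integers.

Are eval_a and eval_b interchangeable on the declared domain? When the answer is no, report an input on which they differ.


Side by side, the visible changes include: arithmetic usage differs; boolean connective usage differs.
Tracing a=-4, b=-1: eval_a: tmp=4, then (((tmp - a) == min(b, a)) and (max(b, b) != (-a))) is false, then acc=0, then (i=1), then acc=0, then (j=0), then acc=0, then (j=1), then acc=0, then (i=2), then acc=0, then (j=0), then acc=0, then (j=1), then acc=0, then (i=3), then acc=0, then (j=0), then acc=0, then (j=1), then acc=0, then (i=4), then acc=0, then (j=0), then acc=0, then (j=1), then acc=0, then (i=5), then acc=0, then (j=0), then acc=0, then (j=1), then acc=0, then (i=6), then acc=0, then (j=0), then acc=0, then (j=1), then acc=0, then res=1, then (i=0), then res=4, then (i=1), then res=4, then acc=0, then returns 16 | eval_b: tmp=4, then (not ((not ((tmp - a) == min(b, a))) or (not (max(b, b) != (-a))))) is false, then acc=0, then (i=1), then acc=0, then (j=0), then acc=0, then (j=1), then acc=0, then (i=2), then acc=0, then (j=0), then acc=0, then (j=1), then acc=0, then (i=3), then acc=0, then (j=0), then acc=0, then (j=1), then acc=0, then (i=4), then acc=0, then (j=0), then acc=0, then (j=1), then acc=0, then (i=5), then acc=0, then (j=0), then acc=0, then (j=1), then acc=0, then (i=6), then acc=0, then (j=0), then acc=0, then (j=1), then acc=0, then res=1, then (i=0), then res=4, then (i=1), then res=4, then acc=0, then returns 16 — matching result 16.
Across all 27 domain points the two functions coincide.
verdict: equivalent


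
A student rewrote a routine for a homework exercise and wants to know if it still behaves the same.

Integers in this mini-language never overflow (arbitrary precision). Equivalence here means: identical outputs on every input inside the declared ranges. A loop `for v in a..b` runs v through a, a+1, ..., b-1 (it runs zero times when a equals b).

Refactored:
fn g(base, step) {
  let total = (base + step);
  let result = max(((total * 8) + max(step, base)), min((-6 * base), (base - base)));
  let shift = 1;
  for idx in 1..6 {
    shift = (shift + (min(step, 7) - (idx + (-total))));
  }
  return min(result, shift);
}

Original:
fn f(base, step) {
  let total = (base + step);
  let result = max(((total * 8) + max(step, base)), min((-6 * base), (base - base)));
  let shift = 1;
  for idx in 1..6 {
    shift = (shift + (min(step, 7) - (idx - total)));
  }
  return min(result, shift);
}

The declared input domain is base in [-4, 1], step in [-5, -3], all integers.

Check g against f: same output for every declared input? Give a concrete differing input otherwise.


The two are interchangeable: arithmetic usage differs, and every declared input agrees.
Spot check at base=-4, step=-4 — f: total=-8, then result=0, then shift=1, then (idx=1), then shift=-12, then (idx=2), then shift=-26, then (idx=3), then shift=-41, then (idx=4), then shift=-57, then (idx=5), then shift=-74, then returns -74. g: total=-8, then result=0, then shift=1, then (idx=1), then shift=-12, then (idx=2), then shift=-26, then (idx=3), then shift=-41, then (idx=4), then shift=-57, then (idx=5), then shift=-74, then returns -74. Both give -74.
Sweeping the whole domain (18 inputs) finds no disagreement.
verdict: equivalent


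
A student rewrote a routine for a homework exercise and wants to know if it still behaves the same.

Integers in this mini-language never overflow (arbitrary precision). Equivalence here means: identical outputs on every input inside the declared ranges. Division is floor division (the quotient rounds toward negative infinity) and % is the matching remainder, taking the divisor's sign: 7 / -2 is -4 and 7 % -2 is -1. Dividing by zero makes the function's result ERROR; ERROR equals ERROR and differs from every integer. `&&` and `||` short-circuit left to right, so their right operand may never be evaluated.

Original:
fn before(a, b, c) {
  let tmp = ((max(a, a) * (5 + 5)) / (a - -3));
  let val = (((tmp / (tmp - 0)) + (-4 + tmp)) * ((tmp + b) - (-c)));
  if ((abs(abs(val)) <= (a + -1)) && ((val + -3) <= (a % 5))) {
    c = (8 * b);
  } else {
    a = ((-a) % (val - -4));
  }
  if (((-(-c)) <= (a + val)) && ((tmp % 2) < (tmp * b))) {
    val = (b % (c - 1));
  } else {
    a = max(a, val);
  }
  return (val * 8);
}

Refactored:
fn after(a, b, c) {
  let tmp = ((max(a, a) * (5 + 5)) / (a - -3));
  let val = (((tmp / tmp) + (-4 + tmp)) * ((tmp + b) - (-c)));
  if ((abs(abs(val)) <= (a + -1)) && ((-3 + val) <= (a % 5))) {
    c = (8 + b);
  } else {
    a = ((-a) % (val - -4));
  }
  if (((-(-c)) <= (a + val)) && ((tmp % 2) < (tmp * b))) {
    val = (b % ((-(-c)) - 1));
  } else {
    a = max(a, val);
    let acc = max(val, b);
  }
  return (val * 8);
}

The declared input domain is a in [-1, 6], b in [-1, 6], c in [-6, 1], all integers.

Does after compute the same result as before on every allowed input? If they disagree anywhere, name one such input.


These are not equivalent — on a=5, b=1, c=-6 the outputs split (8 vs 24).
before: tmp becomes 6; next val becomes 3; next ((abs(abs(val)) <= (a + -1)) && ((val + -3) <= (a % 5))) evaluates to true; next c becomes 8; next (((-(-c)) <= (a + val)) && ((tmp % 2) < (tmp * b))) evaluates to true; next val becomes 1; next final value 8
after: tmp becomes 6; next val becomes 3; next ((abs(abs(val)) <= (a + -1)) && ((-3 + val) <= (a % 5))) evaluates to true; next c becomes 9; next (((-(-c)) <= (a + val)) && ((tmp % 2) < (tmp * b))) evaluates to false; next a becomes 5; next acc becomes 3; next final value 24
verdict: not equivalent; witness: a=5, b=1, c=-6


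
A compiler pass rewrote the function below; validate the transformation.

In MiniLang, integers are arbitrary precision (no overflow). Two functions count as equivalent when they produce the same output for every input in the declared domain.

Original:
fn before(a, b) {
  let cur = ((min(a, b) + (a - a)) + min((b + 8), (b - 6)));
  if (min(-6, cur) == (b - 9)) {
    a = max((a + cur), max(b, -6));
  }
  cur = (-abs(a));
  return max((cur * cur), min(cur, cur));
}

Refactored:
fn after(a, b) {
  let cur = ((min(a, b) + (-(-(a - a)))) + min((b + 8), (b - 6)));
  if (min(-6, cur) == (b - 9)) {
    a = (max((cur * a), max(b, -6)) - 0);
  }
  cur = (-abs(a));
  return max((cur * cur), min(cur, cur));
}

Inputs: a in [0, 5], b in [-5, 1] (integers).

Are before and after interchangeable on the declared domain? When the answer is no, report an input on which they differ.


Take a=0, b=-3.
before: cur becomes -12; next (min(-6, cur) == (b - 9)) evaluates to true; next a becomes -3; next cur becomes -3; next final value 9
after: cur becomes -12; next (min(-6, cur) == (b - 9)) evaluates to true; next a becomes 0; next cur becomes 0; next final value 0
9 against 0: the behavior changed.
verdict: not equivalent; witness: a=0, b=-3


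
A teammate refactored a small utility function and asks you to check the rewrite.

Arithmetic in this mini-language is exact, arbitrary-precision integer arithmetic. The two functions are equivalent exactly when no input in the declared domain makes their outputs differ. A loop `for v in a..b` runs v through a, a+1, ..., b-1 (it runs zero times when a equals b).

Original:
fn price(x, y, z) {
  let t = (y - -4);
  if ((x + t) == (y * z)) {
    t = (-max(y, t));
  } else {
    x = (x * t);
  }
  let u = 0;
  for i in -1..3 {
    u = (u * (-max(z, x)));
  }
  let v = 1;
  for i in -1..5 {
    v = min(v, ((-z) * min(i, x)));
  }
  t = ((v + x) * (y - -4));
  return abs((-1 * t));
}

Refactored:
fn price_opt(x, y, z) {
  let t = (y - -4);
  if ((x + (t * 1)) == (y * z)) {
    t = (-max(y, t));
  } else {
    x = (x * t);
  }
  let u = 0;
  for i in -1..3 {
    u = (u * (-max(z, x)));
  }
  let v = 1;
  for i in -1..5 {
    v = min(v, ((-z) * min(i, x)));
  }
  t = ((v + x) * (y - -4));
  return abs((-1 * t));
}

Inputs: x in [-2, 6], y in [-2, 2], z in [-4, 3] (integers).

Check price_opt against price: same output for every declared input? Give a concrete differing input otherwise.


The two versions differ — the changes include arithmetic usage differs, and constant usage differs.
Spot check at x=-2, y=2, z=-4 — price: t=6, then ((x + t) == (y * z)) is false, then x=-12, then u=0, then (i=-1), then u=0, then (i=0), then u=0, then (i=1), then u=0, then (i=2), then u=0, then v=1, then (i=-1), then v=-48, then (i=0), then v=-48, then (i=1), then v=-48, then (i=2), then v=-48, then (i=3), then v=-48, then (i=4), then v=-48, then t=-360, then returns 360. price_opt: t=6, then ((x + (t * 1)) == (y * z)) is false, then x=-12, then u=0, then (i=-1), then u=0, then (i=0), then u=0, then (i=1), then u=0, then (i=2), then u=0, then v=1, then (i=-1), then v=-48, then (i=0), then v=-48, then (i=1), then v=-48, then (i=2), then v=-48, then (i=3), then v=-48, then (i=4), then v=-48, then t=-360, then returns 360. Both give 360.
Checked all 360 inputs in the declared domain: the outputs agree on every one.
verdict: equivalent


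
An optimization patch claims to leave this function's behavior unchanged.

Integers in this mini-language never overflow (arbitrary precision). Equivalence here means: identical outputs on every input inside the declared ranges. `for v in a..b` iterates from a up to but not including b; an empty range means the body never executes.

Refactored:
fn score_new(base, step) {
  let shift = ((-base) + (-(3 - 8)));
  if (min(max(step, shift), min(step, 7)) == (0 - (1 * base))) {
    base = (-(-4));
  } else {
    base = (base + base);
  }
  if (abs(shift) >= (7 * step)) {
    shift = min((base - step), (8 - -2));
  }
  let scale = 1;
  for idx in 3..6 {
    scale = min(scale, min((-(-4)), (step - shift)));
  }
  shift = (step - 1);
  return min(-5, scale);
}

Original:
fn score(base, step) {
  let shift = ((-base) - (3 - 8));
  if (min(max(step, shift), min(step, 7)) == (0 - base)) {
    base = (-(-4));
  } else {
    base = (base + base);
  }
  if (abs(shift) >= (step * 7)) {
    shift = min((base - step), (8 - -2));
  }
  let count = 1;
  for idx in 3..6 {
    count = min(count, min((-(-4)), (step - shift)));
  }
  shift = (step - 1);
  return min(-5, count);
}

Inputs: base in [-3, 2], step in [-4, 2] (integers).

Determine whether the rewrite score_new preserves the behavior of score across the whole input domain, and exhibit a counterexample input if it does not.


Although arithmetic usage differs; constant usage differs; local variable names differ, 42/42 inputs agree.
verdict: equivalent


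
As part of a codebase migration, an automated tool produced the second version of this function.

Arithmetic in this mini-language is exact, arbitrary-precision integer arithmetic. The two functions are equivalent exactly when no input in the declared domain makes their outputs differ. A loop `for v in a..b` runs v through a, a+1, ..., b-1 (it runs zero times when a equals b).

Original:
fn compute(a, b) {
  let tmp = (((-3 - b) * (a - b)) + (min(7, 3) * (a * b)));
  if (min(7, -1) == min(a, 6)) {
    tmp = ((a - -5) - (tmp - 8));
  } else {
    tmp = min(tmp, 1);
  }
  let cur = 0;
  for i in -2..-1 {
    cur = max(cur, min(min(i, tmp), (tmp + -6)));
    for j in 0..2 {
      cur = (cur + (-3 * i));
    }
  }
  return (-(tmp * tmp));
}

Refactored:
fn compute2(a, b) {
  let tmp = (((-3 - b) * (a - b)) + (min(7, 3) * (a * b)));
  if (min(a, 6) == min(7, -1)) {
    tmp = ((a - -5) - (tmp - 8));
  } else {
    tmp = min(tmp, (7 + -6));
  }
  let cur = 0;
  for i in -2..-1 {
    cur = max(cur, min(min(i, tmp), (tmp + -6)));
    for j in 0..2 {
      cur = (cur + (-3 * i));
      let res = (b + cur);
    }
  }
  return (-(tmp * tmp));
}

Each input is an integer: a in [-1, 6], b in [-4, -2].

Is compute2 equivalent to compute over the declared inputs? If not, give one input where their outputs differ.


Comparing the listings, the differences include: constant usage differs, arithmetic usage differs, statement counts differ, local variable names differ.
Spot check at a=5, b=-2 — compute: tmp=-37, then (min(7, -1) == min(a, 6)) is false, then tmp=-37, then cur=0, then (i=-2), then cur=0, then (j=0), then cur=6, then (j=1), then cur=12, then returns -1369. compute2: tmp=-37, then (min(a, 6) == min(7, -1)) is false, then tmp=-37, then cur=0, then (i=-2), then cur=0, then (j=0), then cur=6, then res=4, then (j=1), then cur=12, then res=10, then returns -1369. Both give -1369.
Across all 24 domain points the two functions coincide.
verdict: equivalent


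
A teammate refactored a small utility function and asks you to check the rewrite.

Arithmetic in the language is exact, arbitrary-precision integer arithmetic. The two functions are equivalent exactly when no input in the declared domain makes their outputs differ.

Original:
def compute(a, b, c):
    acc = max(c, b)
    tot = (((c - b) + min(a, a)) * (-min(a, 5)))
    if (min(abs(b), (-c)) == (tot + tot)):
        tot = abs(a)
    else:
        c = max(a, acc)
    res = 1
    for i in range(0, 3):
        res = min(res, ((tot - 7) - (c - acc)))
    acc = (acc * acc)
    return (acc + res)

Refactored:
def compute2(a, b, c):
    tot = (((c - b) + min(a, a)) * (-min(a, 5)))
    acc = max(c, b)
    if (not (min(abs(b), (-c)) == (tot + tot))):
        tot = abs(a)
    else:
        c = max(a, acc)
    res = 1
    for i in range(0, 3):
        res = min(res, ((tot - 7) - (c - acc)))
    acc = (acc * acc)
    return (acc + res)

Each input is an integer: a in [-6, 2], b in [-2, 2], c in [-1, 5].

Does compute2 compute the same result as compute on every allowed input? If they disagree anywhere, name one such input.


Take a=-6, b=-2, c=-1.
compute: acc=-1, then tot=-30, then (min(abs(b), (-c)) == (tot + tot)) is false, then c=-1, then res=1, then (i=0), then res=-37, then (i=1), then res=-37, then (i=2), then res=-37, then acc=1, then returns -36
compute2: tot=-30, then acc=-1, then (not (min(abs(b), (-c)) == (tot + tot))) is true, then tot=6, then res=1, then (i=0), then res=-1, then (i=1), then res=-1, then (i=2), then res=-1, then acc=1, then returns 0
-36 against 0: the behavior changed.
verdict: not equivalent; witness: a=-6, b=-2, c=-1
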